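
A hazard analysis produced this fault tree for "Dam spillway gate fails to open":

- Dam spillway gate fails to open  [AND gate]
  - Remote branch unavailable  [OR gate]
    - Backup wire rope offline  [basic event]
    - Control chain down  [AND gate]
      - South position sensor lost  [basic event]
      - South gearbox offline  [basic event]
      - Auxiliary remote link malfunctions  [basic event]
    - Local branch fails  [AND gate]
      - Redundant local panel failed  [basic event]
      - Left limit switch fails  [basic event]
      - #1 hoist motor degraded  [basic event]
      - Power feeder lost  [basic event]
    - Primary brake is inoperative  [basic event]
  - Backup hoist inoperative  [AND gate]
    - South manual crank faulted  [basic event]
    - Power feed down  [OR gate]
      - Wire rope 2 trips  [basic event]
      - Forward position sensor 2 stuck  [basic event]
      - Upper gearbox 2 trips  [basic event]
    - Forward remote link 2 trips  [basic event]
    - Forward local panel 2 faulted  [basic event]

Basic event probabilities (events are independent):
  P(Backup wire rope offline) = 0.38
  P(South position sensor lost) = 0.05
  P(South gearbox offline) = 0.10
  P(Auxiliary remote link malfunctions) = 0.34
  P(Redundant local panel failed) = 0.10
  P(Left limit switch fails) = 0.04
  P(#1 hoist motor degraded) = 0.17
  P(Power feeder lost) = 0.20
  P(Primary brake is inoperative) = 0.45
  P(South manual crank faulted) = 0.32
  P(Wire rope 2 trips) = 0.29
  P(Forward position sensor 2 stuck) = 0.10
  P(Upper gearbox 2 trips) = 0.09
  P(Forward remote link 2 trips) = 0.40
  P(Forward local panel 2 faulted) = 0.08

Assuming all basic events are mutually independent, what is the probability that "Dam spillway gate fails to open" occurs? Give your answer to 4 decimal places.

P(Control chain down) [AND] = 0.05 × 0.10 × 0.34 = 0.001700
P(Local branch fails) [AND] = 0.10 × 0.04 × 0.17 × 0.20 = 0.000136
P(Remote branch unavailable) [OR] = 1 − (1−0.38) × (1−0.001700) × (1−0.000136) × (1−0.45) = 0.659626
P(Power feed down) [OR] = 1 − (1−0.29) × (1−0.10) × (1−0.09) = 0.418510
P(Backup hoist inoperative) [AND] = 0.32 × 0.418510 × 0.40 × 0.08 = 0.004286
P(Dam spillway gate fails to open) [AND] = 0.659626 × 0.004286 = 0.002827
Rounded to 4 decimal places: P(Dam spillway gate fails to open) ≈ 0.0028.

0.0028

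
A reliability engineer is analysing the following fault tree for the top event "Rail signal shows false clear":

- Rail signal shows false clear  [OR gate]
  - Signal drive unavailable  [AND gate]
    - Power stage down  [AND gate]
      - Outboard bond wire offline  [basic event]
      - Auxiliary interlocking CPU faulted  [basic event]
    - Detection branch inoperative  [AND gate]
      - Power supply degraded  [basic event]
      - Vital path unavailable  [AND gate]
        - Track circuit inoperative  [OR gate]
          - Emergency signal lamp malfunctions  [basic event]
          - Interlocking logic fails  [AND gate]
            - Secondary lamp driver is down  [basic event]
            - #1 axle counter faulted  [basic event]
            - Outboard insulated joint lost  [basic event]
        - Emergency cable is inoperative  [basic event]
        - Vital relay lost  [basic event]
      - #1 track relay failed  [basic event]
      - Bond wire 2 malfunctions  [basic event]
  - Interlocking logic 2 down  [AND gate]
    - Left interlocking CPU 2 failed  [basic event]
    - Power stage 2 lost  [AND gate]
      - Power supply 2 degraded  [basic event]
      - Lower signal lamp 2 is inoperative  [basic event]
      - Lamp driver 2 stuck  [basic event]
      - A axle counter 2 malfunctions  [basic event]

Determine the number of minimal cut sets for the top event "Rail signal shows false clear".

Power stage down [AND]: one cut set from each child combined → 1 × 1 = 1 cut set(s).
Interlocking logic fails [AND]: one cut set from each child combined → 1 × 1 × 1 = 1 cut set(s).
Track circuit inoperative [OR]: union of children's cut sets → 2 cut set(s).
Vital path unavailable [AND]: one cut set from each child combined → 2 × 1 × 1 = 2 cut set(s).
Detection branch inoperative [AND]: one cut set from each child combined → 1 × 2 × 1 × 1 = 2 cut set(s).
Signal drive unavailable [AND]: one cut set from each child combined → 1 × 2 = 2 cut set(s).
Power stage 2 lost [AND]: one cut set from each child combined → 1 × 1 × 1 × 1 = 1 cut set(s).
Interlocking logic 2 down [AND]: one cut set from each child combined → 1 × 1 = 1 cut set(s).
Rail signal shows false clear [OR]: union of children's cut sets → 3 cut set(s).
Minimal cut sets: {#1 track relay failed, Auxiliary interlocking CPU faulted, Bond wire 2 malfunctions, Emergency cable is inoperative, Emergency signal lamp malfunctions, Outboard bond wire offline, Power supply degraded, Vital relay lost}; {#1 axle counter faulted, #1 track relay failed, Auxiliary interlocking CPU faulted, Bond wire 2 malfunctions, Emergency cable is inoperative, Outboard bond wire offline, Outboard insulated joint lost, Power supply degraded, Secondary lamp driver is down, Vital relay lost}; {A axle counter 2 malfunctions, Lamp driver 2 stuck, Left interlocking CPU 2 failed, Lower signal lamp 2 is inoperative, Power supply 2 degraded}.

3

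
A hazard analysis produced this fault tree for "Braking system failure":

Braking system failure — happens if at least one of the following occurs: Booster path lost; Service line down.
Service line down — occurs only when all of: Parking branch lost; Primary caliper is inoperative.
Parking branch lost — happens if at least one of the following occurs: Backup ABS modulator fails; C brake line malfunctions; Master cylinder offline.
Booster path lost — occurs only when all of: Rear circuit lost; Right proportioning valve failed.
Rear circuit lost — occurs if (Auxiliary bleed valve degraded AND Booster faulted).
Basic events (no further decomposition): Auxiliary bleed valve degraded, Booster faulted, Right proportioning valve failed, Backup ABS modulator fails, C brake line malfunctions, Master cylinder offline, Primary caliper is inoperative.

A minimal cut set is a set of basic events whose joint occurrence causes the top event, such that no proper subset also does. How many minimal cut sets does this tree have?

Rear circuit lost [AND]: one cut set from each child combined → 1 × 1 = 1 cut set(s).
Booster path lost [AND]: one cut set from each child combined → 1 × 1 = 1 cut set(s).
Parking branch lost [OR]: union of children's cut sets → 3 cut set(s).
Service line down [AND]: one cut set from each child combined → 3 × 1 = 3 cut set(s).
Braking system failure [OR]: union of children's cut sets → 4 cut set(s).
Minimal cut sets: {Auxiliary bleed valve degraded, Booster faulted, Right proportioning valve failed}; {Backup ABS modulator fails, Primary caliper is inoperative}; {C brake line malfunctions, Primary caliper is inoperative}; {Master cylinder offline, Primary caliper is inoperative}.

4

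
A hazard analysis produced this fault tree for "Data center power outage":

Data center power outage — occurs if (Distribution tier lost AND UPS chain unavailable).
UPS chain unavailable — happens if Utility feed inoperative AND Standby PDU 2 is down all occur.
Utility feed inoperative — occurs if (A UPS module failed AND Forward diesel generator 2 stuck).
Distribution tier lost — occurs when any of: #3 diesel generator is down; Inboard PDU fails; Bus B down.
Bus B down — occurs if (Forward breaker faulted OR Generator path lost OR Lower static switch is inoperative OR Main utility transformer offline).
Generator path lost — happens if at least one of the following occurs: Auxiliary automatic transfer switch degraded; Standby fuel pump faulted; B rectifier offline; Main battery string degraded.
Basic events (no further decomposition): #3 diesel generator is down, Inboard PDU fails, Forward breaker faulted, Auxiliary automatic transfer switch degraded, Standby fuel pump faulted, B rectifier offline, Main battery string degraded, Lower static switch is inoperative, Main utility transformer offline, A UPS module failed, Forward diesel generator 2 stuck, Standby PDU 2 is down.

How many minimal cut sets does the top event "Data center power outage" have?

9

Generator path lost [OR]: union of children's cut sets → 4 cut set(s).
Bus B down [OR]: union of children's cut sets → 7 cut set(s).
Distribution tier lost [OR]: union of children's cut sets → 9 cut set(s).
Utility feed inoperative [AND]: one cut set from each child combined → 1 × 1 = 1 cut set(s).
UPS chain unavailable [AND]: one cut set from each child combined → 1 × 1 = 1 cut set(s).
Data center power outage [AND]: one cut set from each child combined → 9 × 1 = 9 cut set(s).
Minimal cut sets: {#3 diesel generator is down, A UPS module failed, Forward diesel generator 2 stuck, Standby PDU 2 is down}; {A UPS module failed, Forward diesel generator 2 stuck, Inboard PDU fails, Standby PDU 2 is down}; {A UPS module failed, Forward breaker faulted, Forward diesel generator 2 stuck, Standby PDU 2 is down}; {A UPS module failed, Auxiliary automatic transfer switch degraded, Forward diesel generator 2 stuck, Standby PDU 2 is down}; {A UPS module failed, Forward diesel generator 2 stuck, Standby PDU 2 is down, Standby fuel pump faulted}; {A UPS module failed, B rectifier offline, Forward diesel generator 2 stuck, Standby PDU 2 is down}; {A UPS module failed, Forward diesel generator 2 stuck, Main battery string degraded, Standby PDU 2 is down}; {A UPS module failed, Forward diesel generator 2 stuck, Lower static switch is inoperative, Standby PDU 2 is down}; {A UPS module failed, Forward diesel generator 2 stuck, Main utility transformer offline, Standby PDU 2 is down}.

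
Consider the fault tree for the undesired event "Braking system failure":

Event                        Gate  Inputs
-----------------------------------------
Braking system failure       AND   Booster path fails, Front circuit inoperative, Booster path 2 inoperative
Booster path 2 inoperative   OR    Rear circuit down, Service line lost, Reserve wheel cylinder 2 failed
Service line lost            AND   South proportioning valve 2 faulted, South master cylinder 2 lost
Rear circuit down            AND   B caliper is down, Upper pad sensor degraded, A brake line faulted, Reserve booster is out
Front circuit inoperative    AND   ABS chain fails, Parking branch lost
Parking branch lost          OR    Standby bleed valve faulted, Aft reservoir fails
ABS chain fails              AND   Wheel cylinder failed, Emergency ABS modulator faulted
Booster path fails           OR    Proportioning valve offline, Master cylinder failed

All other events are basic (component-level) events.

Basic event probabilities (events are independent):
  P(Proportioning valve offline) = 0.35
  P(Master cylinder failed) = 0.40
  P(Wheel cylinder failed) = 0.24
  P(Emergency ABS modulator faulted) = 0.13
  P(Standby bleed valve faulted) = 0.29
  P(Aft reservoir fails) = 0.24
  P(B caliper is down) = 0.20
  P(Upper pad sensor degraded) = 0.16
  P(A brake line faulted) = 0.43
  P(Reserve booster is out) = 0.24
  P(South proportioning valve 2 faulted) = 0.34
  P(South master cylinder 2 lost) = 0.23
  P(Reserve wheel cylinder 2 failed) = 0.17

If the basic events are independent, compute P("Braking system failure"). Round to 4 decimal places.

P(Booster path fails) [OR] = 1 − (1−0.35) × (1−0.40) = 0.610000
P(ABS chain fails) [AND] = 0.24 × 0.13 = 0.031200
P(Parking branch lost) [OR] = 1 − (1−0.29) × (1−0.24) = 0.460400
P(Front circuit inoperative) [AND] = 0.031200 × 0.460400 = 0.014364
P(Rear circuit down) [AND] = 0.20 × 0.16 × 0.43 × 0.24 = 0.003302
P(Service line lost) [AND] = 0.34 × 0.23 = 0.078200
P(Booster path 2 inoperative) [OR] = 1 − (1−0.003302) × (1−0.078200) × (1−0.17) = 0.237432
P(Braking system failure) [AND] = 0.610000 × 0.014364 × 0.237432 = 0.002080
Rounded to 4 decimal places: P(Braking system failure) ≈ 0.0021.

0.0021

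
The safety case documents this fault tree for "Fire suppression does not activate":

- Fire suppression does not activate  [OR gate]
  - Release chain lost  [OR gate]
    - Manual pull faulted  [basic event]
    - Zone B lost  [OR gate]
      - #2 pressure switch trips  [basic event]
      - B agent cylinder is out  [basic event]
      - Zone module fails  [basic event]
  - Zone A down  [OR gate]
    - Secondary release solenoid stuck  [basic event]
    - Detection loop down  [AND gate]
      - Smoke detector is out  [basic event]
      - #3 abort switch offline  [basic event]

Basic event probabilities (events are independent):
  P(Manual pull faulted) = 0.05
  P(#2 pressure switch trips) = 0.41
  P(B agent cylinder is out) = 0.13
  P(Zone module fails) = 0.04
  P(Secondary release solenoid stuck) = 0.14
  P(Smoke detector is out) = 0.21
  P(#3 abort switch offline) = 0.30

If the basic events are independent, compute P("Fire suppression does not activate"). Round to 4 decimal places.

P(Zone B lost) [OR] = 1 − (1−0.41) × (1−0.13) × (1−0.04) = 0.507232
P(Release chain lost) [OR] = 1 − (1−0.05) × (1−0.507232) = 0.531870
P(Detection loop down) [AND] = 0.21 × 0.30 = 0.063000
P(Zone A down) [OR] = 1 − (1−0.14) × (1−0.063000) = 0.194180
P(Fire suppression does not activate) [OR] = 1 − (1−0.531870) × (1−0.194180) = 0.622771
Rounded to 4 decimal places: P(Fire suppression does not activate) ≈ 0.6228.

0.6228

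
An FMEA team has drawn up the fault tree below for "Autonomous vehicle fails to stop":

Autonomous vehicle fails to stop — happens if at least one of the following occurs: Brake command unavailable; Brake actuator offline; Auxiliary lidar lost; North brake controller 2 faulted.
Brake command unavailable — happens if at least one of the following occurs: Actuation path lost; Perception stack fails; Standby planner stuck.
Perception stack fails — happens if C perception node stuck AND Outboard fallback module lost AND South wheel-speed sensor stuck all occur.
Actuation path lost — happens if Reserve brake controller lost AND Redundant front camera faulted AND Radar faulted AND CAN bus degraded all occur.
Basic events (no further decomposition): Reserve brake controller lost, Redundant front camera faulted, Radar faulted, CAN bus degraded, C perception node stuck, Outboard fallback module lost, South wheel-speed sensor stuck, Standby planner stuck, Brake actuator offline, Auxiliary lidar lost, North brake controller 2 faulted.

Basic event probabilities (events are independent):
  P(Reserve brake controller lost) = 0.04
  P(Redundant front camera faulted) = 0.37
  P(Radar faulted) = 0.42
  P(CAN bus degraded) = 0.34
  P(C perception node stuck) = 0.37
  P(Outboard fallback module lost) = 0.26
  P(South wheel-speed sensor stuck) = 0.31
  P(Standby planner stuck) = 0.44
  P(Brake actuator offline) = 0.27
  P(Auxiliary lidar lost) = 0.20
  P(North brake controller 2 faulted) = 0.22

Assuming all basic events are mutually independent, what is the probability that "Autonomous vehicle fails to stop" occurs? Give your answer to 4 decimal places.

0.7530

P(Actuation path lost) [AND] = 0.04 × 0.37 × 0.42 × 0.34 = 0.002113
P(Perception stack fails) [AND] = 0.37 × 0.26 × 0.31 = 0.029822
P(Brake command unavailable) [OR] = 1 − (1−0.002113) × (1−0.029822) × (1−0.44) = 0.457848
P(Autonomous vehicle fails to stop) [OR] = 1 − (1−0.457848) × (1−0.27) × (1−0.20) × (1−0.22) = 0.753039
Rounded to 4 decimal places: P(Autonomous vehicle fails to stop) ≈ 0.7530.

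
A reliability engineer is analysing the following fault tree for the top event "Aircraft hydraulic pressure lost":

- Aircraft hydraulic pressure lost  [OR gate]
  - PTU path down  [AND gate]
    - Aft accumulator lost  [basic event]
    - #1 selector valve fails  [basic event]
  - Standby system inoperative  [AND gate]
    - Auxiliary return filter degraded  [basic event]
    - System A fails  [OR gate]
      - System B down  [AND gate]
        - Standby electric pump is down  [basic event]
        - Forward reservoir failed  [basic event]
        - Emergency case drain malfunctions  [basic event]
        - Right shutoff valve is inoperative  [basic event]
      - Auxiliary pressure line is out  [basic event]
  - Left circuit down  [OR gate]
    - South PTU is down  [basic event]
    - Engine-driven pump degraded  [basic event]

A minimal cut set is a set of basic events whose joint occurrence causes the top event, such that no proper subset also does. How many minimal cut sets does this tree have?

5

PTU path down [AND]: one cut set from each child combined → 1 × 1 = 1 cut set(s).
System B down [AND]: one cut set from each child combined → 1 × 1 × 1 × 1 = 1 cut set(s).
System A fails [OR]: union of children's cut sets → 2 cut set(s).
Standby system inoperative [AND]: one cut set from each child combined → 1 × 2 = 2 cut set(s).
Left circuit down [OR]: union of children's cut sets → 2 cut set(s).
Aircraft hydraulic pressure lost [OR]: union of children's cut sets → 5 cut set(s).
Minimal cut sets: {#1 selector valve fails, Aft accumulator lost}; {Auxiliary return filter degraded, Emergency case drain malfunctions, Forward reservoir failed, Right shutoff valve is inoperative, Standby electric pump is down}; {Auxiliary pressure line is out, Auxiliary return filter degraded}; {South PTU is down}; {Engine-driven pump degraded}.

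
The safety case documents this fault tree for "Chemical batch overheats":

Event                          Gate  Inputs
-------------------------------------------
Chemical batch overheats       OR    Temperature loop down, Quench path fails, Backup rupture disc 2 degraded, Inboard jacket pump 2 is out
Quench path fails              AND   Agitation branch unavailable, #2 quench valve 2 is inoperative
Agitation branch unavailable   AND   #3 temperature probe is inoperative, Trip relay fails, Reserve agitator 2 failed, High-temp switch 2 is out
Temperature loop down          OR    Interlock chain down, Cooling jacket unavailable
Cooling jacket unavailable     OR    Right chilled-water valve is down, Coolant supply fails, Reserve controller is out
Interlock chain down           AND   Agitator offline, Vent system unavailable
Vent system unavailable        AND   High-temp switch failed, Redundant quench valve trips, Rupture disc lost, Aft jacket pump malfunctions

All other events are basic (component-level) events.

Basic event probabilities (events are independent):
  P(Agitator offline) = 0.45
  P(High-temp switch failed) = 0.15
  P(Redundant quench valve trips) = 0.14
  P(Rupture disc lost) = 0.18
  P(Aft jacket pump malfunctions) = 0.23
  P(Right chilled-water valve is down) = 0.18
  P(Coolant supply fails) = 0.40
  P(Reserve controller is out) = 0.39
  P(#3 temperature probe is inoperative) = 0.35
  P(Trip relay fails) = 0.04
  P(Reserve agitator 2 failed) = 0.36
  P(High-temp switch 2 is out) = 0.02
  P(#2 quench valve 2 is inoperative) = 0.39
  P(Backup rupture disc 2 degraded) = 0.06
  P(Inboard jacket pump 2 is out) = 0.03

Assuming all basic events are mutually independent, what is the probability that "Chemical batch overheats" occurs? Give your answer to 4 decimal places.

P(Vent system unavailable) [AND] = 0.15 × 0.14 × 0.18 × 0.23 = 0.000869
P(Interlock chain down) [AND] = 0.45 × 0.000869 = 0.000391
P(Cooling jacket unavailable) [OR] = 1 − (1−0.18) × (1−0.40) × (1−0.39) = 0.699880
P(Temperature loop down) [OR] = 1 − (1−0.000391) × (1−0.699880) = 0.699997
P(Agitation branch unavailable) [AND] = 0.35 × 0.04 × 0.36 × 0.02 = 0.000101
P(Quench path fails) [AND] = 0.000101 × 0.39 = 0.000039
P(Chemical batch overheats) [OR] = 1 − (1−0.699997) × (1−0.000039) × (1−0.06) × (1−0.03) = 0.726468
Rounded to 4 decimal places: P(Chemical batch overheats) ≈ 0.7265.

0.7265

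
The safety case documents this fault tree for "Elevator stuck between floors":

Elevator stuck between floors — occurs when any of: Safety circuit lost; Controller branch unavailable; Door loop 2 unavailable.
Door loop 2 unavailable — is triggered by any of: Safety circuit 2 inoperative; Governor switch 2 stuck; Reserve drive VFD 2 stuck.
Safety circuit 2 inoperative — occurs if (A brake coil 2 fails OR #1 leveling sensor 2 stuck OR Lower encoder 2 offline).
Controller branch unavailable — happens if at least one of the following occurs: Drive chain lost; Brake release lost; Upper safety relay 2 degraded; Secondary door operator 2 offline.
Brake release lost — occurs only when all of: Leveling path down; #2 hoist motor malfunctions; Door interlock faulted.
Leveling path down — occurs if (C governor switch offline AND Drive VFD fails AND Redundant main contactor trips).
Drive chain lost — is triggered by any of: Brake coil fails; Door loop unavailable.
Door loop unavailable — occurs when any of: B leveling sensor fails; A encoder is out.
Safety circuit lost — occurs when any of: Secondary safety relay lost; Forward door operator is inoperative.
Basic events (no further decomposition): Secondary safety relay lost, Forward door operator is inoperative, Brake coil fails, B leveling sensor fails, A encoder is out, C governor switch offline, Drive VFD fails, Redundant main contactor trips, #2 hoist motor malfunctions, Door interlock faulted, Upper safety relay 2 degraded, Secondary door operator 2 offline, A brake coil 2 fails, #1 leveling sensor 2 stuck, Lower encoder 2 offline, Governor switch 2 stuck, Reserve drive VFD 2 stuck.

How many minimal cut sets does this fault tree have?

Safety circuit lost [OR]: union of children's cut sets → 2 cut set(s).
Door loop unavailable [OR]: union of children's cut sets → 2 cut set(s).
Drive chain lost [OR]: union of children's cut sets → 3 cut set(s).
Leveling path down [AND]: one cut set from each child combined → 1 × 1 × 1 = 1 cut set(s).
Brake release lost [AND]: one cut set from each child combined → 1 × 1 × 1 = 1 cut set(s).
Controller branch unavailable [OR]: union of children's cut sets → 6 cut set(s).
Safety circuit 2 inoperative [OR]: union of children's cut sets → 3 cut set(s).
Door loop 2 unavailable [OR]: union of children's cut sets → 5 cut set(s).
Elevator stuck between floors [OR]: union of children's cut sets → 13 cut set(s).

13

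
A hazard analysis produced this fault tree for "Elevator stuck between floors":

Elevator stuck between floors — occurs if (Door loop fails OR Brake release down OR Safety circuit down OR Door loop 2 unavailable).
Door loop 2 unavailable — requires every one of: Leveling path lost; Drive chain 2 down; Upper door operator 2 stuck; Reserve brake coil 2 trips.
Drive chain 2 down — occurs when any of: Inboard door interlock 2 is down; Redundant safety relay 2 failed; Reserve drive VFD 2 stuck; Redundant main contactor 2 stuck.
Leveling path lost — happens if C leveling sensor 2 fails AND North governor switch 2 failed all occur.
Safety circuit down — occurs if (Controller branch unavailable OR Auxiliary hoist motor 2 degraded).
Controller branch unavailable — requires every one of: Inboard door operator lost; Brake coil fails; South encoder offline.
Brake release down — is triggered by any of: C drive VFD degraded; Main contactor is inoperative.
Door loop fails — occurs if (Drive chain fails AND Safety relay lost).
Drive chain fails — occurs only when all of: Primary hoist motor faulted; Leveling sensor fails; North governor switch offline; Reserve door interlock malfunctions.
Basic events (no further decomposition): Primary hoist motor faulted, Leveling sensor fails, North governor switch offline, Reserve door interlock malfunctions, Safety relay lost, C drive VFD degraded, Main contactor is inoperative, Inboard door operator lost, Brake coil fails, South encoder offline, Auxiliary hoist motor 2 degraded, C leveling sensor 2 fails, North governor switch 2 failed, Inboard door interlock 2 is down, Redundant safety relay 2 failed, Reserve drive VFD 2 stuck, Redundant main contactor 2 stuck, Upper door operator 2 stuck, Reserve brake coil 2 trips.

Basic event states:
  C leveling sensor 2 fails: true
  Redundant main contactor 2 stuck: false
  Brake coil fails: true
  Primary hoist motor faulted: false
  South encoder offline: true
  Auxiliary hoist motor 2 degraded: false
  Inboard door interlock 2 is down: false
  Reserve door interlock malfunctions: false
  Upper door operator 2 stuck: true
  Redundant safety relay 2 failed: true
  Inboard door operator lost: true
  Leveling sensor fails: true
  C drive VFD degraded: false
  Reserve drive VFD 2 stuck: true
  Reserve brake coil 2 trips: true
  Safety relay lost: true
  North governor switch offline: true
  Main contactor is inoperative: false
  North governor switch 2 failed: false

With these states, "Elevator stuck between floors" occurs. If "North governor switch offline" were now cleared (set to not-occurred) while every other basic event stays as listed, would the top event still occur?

Yes

Counterfactual: set "North governor switch offline" to not occurred.
Drive chain fails [AND]: Primary hoist motor faulted=not, Leveling sensor fails=occurs, North governor switch offline=not, Reserve door interlock malfunctions=not → not all inputs occur → does not occur.
Door loop fails [AND]: Drive chain fails=not, Safety relay lost=occurs → not all inputs occur → does not occur.
Brake release down [OR]: C drive VFD degraded=not, Main contactor is inoperative=not → no input occurs → does not occur.
Controller branch unavailable [AND]: Inboard door operator lost=occurs, Brake coil fails=occurs, South encoder offline=occurs → all inputs occur → occurs.
Safety circuit down [OR]: Controller branch unavailable=occurs, Auxiliary hoist motor 2 degraded=not → at least one input occurs → occurs.
Leveling path lost [AND]: C leveling sensor 2 fails=occurs, North governor switch 2 failed=not → not all inputs occur → does not occur.
Drive chain 2 down [OR]: Inboard door interlock 2 is down=not, Redundant safety relay 2 failed=occurs, Reserve drive VFD 2 stuck=occurs, Redundant main contactor 2 stuck=not → at least one input occurs → occurs.
Door loop 2 unavailable [AND]: Leveling path lost=not, Drive chain 2 down=occurs, Upper door operator 2 stuck=occurs, Reserve brake coil 2 trips=occurs → not all inputs occur → does not occur.
Elevator stuck between floors [OR]: Door loop fails=not, Brake release down=not, Safety circuit down=occurs, Door loop 2 unavailable=not → at least one input occurs → occurs.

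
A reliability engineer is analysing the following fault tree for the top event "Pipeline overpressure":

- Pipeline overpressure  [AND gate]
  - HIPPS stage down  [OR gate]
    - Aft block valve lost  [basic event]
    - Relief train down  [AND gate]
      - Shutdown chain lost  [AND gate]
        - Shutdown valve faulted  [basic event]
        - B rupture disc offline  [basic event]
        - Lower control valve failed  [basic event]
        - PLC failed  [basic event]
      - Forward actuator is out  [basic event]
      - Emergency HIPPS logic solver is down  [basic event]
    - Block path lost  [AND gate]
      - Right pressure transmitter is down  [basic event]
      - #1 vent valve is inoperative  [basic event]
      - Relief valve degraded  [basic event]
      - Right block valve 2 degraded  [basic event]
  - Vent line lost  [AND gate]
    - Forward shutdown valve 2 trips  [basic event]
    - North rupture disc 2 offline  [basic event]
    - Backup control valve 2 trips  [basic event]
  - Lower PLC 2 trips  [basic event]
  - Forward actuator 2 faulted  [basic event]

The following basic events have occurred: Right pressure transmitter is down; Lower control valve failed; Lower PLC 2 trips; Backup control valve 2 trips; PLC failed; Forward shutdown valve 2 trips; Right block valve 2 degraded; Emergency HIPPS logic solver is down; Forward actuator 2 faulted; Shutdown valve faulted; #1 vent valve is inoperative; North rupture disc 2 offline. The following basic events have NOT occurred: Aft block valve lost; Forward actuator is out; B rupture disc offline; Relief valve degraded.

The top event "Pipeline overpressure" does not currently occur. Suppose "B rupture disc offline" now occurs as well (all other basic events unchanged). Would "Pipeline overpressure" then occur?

Counterfactual: set "B rupture disc offline" to occurred.
Shutdown chain lost [AND]: Shutdown valve faulted=occurs, B rupture disc offline=occurs, Lower control valve failed=occurs, PLC failed=occurs → all inputs occur → occurs.
Relief train down [AND]: Shutdown chain lost=occurs, Forward actuator is out=not, Emergency HIPPS logic solver is down=occurs → not all inputs occur → does not occur.
Block path lost [AND]: Right pressure transmitter is down=occurs, #1 vent valve is inoperative=occurs, Relief valve degraded=not, Right block valve 2 degraded=occurs → not all inputs occur → does not occur.
HIPPS stage down [OR]: Aft block valve lost=not, Relief train down=not, Block path lost=not → no input occurs → does not occur.
Vent line lost [AND]: Forward shutdown valve 2 trips=occurs, North rupture disc 2 offline=occurs, Backup control valve 2 trips=occurs → all inputs occur → occurs.
Pipeline overpressure [AND]: HIPPS stage down=not, Vent line lost=occurs, Lower PLC 2 trips=occurs, Forward actuator 2 faulted=occurs → not all inputs occur → does not occur.

No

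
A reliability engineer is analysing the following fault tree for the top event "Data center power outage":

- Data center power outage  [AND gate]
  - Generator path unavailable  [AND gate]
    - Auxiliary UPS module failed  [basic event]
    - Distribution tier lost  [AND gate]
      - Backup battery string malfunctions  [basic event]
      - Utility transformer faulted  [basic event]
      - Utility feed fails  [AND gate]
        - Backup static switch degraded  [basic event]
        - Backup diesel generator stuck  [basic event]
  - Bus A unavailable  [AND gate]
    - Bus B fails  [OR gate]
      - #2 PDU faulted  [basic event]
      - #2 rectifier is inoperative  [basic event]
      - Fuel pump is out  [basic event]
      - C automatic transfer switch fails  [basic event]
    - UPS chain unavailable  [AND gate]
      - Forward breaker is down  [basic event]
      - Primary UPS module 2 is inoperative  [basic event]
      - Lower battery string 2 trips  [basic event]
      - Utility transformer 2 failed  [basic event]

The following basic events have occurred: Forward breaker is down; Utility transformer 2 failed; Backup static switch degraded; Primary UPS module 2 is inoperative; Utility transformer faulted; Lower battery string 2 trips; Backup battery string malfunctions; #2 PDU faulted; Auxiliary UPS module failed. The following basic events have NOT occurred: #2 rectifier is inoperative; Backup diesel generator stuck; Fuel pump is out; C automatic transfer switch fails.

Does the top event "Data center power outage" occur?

Utility feed fails [AND]: Backup static switch degraded=occurs, Backup diesel generator stuck=not → not all inputs occur → does not occur.
Distribution tier lost [AND]: Backup battery string malfunctions=occurs, Utility transformer faulted=occurs, Utility feed fails=not → not all inputs occur → does not occur.
Generator path unavailable [AND]: Auxiliary UPS module failed=occurs, Distribution tier lost=not → not all inputs occur → does not occur.
Bus B fails [OR]: #2 PDU faulted=occurs, #2 rectifier is inoperative=not, Fuel pump is out=not, C automatic transfer switch fails=not → at least one input occurs → occurs.
UPS chain unavailable [AND]: Forward breaker is down=occurs, Primary UPS module 2 is inoperative=occurs, Lower battery string 2 trips=occurs, Utility transformer 2 failed=occurs → all inputs occur → occurs.
Bus A unavailable [AND]: Bus B fails=occurs, UPS chain unavailable=occurs → all inputs occur → occurs.
Data center power outage [AND]: Generator path unavailable=not, Bus A unavailable=occurs → not all inputs occur → does not occur.

No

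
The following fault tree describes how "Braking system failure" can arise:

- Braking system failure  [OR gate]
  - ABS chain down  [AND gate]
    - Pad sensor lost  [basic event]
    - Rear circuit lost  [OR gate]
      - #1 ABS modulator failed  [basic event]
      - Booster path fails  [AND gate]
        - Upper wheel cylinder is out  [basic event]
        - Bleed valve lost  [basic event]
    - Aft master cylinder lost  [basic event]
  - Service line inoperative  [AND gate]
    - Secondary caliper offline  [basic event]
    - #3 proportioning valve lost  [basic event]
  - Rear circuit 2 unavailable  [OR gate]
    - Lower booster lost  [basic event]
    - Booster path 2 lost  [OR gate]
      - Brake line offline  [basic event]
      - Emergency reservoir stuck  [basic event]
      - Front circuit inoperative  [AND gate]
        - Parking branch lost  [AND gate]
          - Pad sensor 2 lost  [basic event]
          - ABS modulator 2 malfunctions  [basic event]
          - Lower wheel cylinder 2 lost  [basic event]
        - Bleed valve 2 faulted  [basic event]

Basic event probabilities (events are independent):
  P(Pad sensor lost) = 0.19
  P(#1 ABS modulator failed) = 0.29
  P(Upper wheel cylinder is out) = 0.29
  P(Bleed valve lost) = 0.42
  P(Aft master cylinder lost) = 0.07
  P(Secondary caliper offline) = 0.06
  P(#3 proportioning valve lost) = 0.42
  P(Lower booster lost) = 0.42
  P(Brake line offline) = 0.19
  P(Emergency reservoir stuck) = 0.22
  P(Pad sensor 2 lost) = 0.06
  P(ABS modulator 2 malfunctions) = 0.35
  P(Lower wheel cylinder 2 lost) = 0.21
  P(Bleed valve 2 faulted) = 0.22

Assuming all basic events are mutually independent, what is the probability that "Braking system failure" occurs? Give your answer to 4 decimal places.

0.6449

P(Booster path fails) [AND] = 0.29 × 0.42 = 0.121800
P(Rear circuit lost) [OR] = 1 − (1−0.29) × (1−0.121800) = 0.376478
P(ABS chain down) [AND] = 0.19 × 0.376478 × 0.07 = 0.005007
P(Service line inoperative) [AND] = 0.06 × 0.42 = 0.025200
P(Parking branch lost) [AND] = 0.06 × 0.35 × 0.21 = 0.004410
P(Front circuit inoperative) [AND] = 0.004410 × 0.22 = 0.000970
P(Booster path 2 lost) [OR] = 1 − (1−0.19) × (1−0.22) × (1−0.000970) = 0.368813
P(Rear circuit 2 unavailable) [OR] = 1 − (1−0.42) × (1−0.368813) = 0.633912
P(Braking system failure) [OR] = 1 − (1−0.005007) × (1−0.025200) × (1−0.633912) = 0.644924
Rounded to 4 decimal places: P(Braking system failure) ≈ 0.6449.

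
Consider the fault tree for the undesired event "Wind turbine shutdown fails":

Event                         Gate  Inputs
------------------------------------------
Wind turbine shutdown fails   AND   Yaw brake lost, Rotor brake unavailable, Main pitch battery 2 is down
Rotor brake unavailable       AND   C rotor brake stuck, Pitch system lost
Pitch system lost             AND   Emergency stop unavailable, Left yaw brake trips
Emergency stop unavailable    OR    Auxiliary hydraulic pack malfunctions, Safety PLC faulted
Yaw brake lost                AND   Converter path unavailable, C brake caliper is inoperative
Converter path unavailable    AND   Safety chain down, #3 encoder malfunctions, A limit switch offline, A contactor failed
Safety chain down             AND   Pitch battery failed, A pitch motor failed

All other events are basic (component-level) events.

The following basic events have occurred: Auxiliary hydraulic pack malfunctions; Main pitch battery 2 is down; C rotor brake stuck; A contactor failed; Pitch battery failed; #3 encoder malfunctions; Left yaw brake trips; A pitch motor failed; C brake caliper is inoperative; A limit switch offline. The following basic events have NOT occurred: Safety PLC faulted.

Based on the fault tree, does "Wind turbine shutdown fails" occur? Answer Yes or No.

Safety chain down [AND]: Pitch battery failed=occurs, A pitch motor failed=occurs → all inputs occur → occurs.
Converter path unavailable [AND]: Safety chain down=occurs, #3 encoder malfunctions=occurs, A limit switch offline=occurs, A contactor failed=occurs → all inputs occur → occurs.
Yaw brake lost [AND]: Converter path unavailable=occurs, C brake caliper is inoperative=occurs → all inputs occur → occurs.
Emergency stop unavailable [OR]: Auxiliary hydraulic pack malfunctions=occurs, Safety PLC faulted=not → at least one input occurs → occurs.
Pitch system lost [AND]: Emergency stop unavailable=occurs, Left yaw brake trips=occurs → all inputs occur → occurs.
Rotor brake unavailable [AND]: C rotor brake stuck=occurs, Pitch system lost=occurs → all inputs occur → occurs.
Wind turbine shutdown fails [AND]: Yaw brake lost=occurs, Rotor brake unavailable=occurs, Main pitch battery 2 is down=occurs → all inputs occur → occurs.

Yes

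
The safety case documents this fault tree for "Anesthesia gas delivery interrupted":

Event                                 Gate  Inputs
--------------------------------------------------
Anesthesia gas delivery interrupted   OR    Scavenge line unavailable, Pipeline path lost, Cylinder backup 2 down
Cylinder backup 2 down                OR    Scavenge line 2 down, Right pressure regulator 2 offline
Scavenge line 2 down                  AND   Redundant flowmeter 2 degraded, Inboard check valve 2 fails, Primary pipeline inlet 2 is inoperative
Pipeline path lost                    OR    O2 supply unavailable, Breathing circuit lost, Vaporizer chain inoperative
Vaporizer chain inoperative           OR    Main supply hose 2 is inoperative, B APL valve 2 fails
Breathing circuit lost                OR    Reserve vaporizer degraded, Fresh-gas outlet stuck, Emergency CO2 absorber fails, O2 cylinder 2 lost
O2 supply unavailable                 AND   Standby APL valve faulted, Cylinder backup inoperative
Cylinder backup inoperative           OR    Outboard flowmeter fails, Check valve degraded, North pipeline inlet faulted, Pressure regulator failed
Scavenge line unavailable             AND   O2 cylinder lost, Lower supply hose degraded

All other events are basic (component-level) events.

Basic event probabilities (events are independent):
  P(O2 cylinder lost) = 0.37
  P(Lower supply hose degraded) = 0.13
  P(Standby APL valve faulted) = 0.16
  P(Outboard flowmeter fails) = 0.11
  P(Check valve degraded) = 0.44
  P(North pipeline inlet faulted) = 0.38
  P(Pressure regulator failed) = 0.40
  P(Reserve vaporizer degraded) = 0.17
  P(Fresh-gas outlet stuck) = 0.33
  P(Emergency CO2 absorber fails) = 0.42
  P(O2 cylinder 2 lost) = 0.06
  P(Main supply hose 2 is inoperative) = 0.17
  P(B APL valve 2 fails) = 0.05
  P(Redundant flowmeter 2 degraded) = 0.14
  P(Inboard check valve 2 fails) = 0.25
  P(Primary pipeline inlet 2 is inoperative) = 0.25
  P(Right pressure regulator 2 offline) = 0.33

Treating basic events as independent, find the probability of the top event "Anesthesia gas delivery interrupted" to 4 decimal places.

P(Scavenge line unavailable) [AND] = 0.37 × 0.13 = 0.048100
P(Cylinder backup inoperative) [OR] = 1 − (1−0.11) × (1−0.44) × (1−0.38) × (1−0.40) = 0.814595
P(O2 supply unavailable) [AND] = 0.16 × 0.814595 = 0.130335
P(Breathing circuit lost) [OR] = 1 − (1−0.17) × (1−0.33) × (1−0.42) × (1−0.06) = 0.696814
P(Vaporizer chain inoperative) [OR] = 1 − (1−0.17) × (1−0.05) = 0.211500
P(Pipeline path lost) [OR] = 1 − (1−0.130335) × (1−0.696814) × (1−0.211500) = 0.792096
P(Scavenge line 2 down) [AND] = 0.14 × 0.25 × 0.25 = 0.008750
P(Cylinder backup 2 down) [OR] = 1 − (1−0.008750) × (1−0.33) = 0.335863
P(Anesthesia gas delivery interrupted) [OR] = 1 − (1−0.048100) × (1−0.792096) × (1−0.335863) = 0.868565
Rounded to 4 decimal places: P(Anesthesia gas delivery interrupted) ≈ 0.8686.

0.8686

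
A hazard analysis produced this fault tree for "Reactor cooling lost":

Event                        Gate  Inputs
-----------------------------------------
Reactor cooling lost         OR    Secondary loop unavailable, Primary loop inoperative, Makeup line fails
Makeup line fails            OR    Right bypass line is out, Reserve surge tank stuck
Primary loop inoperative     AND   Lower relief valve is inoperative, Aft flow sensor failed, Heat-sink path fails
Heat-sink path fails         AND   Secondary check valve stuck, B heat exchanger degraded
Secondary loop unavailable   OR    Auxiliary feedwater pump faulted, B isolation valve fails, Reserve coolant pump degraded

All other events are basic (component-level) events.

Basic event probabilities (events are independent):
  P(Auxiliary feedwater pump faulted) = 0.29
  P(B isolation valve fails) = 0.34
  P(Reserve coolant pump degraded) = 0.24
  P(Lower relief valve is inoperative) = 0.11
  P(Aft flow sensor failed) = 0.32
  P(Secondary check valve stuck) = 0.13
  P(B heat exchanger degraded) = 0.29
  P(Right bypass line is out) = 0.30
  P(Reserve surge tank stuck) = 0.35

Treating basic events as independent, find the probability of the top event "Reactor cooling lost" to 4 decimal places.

0.8382

P(Secondary loop unavailable) [OR] = 1 − (1−0.29) × (1−0.34) × (1−0.24) = 0.643864
P(Heat-sink path fails) [AND] = 0.13 × 0.29 = 0.037700
P(Primary loop inoperative) [AND] = 0.11 × 0.32 × 0.037700 = 0.001327
P(Makeup line fails) [OR] = 1 − (1−0.30) × (1−0.35) = 0.545000
P(Reactor cooling lost) [OR] = 1 − (1−0.643864) × (1−0.001327) × (1−0.545000) = 0.838173
Rounded to 4 decimal places: P(Reactor cooling lost) ≈ 0.8382.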